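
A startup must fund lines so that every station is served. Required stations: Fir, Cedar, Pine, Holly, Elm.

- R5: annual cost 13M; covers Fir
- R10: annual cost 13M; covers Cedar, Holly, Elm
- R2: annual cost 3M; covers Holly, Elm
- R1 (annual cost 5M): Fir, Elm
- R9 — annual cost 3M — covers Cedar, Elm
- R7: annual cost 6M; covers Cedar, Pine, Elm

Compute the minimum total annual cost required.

The greedy cost-per-new-station heuristic would pick R2, R9, R1, and R7 for 17, but a cheaper cover exists.
Choose R2, R1, and R7: together they cover Fir, Cedar, Pine, Holly, Elm — every station.
Total annual cost: 3 + 5 + 6 = 14.
No cover costs less than 14.

14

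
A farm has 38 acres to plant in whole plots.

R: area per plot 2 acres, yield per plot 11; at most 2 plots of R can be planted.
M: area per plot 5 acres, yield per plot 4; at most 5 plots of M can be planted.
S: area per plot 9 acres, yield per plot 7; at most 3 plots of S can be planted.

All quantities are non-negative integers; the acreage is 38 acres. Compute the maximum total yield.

Take 2×R, 5×M, and 1×S: area 38 ≤ 38, yield 2·11 + 5·4 + 1·7 = 49.
R has the best ratio (11/2) and is taken to its limit of 2; remaining capacity is filled optimally with the others.

49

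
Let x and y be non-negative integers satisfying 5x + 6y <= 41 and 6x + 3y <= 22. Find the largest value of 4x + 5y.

30

(x,y)=(0,6) is feasible, giving 30.
(x,y)=(1,5) is feasible, giving 29.
(x,y)=(0,5) is feasible, giving 25.
Maximum is 30 at (x,y)=(0,6).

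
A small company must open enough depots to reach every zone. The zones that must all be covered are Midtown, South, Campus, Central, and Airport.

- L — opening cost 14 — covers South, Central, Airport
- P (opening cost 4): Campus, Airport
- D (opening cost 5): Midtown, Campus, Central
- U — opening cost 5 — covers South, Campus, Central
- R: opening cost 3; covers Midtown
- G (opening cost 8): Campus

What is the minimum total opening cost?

12

The greedy cost-per-new-zone heuristic would pick D, P, and U for 14, but a cheaper cover exists.
Choose P, U, and R: together they cover Midtown, South, Campus, Central, Airport — every zone.
Total opening cost: 4 + 5 + 3 = 12.
No cover costs less than 12.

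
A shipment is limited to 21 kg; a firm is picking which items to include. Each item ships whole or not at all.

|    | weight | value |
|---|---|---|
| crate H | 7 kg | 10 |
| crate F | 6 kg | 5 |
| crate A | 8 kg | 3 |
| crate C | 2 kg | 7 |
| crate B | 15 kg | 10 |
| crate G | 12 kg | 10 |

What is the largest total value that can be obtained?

crate H + crate F + crate C: weight 7 + 6 + 2 = 15 ≤ 21, value 10 + 5 + 7 = 22.
crate H + crate C + crate G: weight 7 + 2 + 12 = 21 ≤ 21, value 10 + 7 + 10 = 27.
crate F + crate C + crate G: weight 6 + 2 + 12 = 20 ≤ 21, value 5 + 7 + 10 = 22.
Best is crate H, crate C, and crate G with total value 27.

27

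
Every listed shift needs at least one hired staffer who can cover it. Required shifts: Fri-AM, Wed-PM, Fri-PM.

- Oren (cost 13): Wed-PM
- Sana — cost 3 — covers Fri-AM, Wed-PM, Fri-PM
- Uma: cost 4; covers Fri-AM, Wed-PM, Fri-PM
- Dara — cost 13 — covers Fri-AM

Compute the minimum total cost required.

This is an integer covering problem.
Sana alone covers Fri-AM, Wed-PM, Fri-PM — every shift.
Total cost: 3.
No cover costs less than 3.

3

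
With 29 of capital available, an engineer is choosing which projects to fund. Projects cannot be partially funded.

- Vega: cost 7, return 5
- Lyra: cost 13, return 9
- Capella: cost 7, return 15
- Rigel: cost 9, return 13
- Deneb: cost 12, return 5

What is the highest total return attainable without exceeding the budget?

Allowing fractional choices, the relaxed optimum would be about 37.2, but projects are indivisible.
Vega + Capella + Rigel: cost 7 + 7 + 9 = 23 ≤ 29, return 5 + 15 + 13 = 33.
Lyra + Capella + Rigel: cost 13 + 7 + 9 = 29 ≤ 29, return 9 + 15 + 13 = 37.
Best is Lyra, Capella, and Rigel with total return 37.

37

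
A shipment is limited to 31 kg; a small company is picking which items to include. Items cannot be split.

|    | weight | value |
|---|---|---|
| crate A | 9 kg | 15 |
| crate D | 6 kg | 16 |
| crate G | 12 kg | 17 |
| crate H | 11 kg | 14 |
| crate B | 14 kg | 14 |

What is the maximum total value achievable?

Take crate A, crate D, and crate G: weight 9 + 6 + 12 = 27 ≤ 31, value 15 + 16 + 17 = 48.
No other feasible combination does better.

48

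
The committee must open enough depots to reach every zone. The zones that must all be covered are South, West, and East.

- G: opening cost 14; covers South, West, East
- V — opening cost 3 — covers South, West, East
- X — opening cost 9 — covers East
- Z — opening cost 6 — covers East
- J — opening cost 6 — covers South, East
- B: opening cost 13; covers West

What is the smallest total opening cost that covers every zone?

V alone covers South, West, East — every zone.
Total opening cost: 3.
No cover costs less than 3.

3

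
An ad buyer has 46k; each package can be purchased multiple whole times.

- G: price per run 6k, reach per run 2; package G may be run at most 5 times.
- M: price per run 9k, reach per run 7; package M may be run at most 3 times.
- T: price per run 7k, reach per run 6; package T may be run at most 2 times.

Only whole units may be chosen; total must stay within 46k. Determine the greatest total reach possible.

33

T has the best ratio (6/7); taking only T gives at most 2×6 = 12 (stopped by the supply cap of 2).
Mixing does better — 3×M and 2×T: price 41 ≤ 46, reach 3·7 + 2·6 = 33.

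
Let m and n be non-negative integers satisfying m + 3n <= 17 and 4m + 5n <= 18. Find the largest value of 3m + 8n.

Relaxing integrality, the LP optimum is 28.80 at (m,n) = (0, 3.6), which is not an integer point.
(m,n)=(0,3): 1·0+3·3=9≤17, 4·0+5·3=15≤18, objective 24.
(m,n)=(1,2): 1·1+3·2=7≤17, 4·1+5·2=14≤18, objective 19.
(m,n)=(0,2): 1·0+3·2=6≤17, 4·0+5·2=10≤18, objective 16.
The best lattice point is (0,3), giving 24.

24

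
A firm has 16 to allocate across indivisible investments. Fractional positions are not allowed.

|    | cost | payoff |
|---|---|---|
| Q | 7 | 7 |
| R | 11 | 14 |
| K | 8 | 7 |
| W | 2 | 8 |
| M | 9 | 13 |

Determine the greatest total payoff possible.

Allowing fractional choices, the relaxed optimum would be about 27.4, but investments are indivisible.
W + M: cost 2 + 9 = 11 ≤ 16, payoff 8 + 13 = 21.
R + W: cost 11 + 2 = 13 ≤ 16, payoff 14 + 8 = 22.
Best is R and W with total payoff 22.

22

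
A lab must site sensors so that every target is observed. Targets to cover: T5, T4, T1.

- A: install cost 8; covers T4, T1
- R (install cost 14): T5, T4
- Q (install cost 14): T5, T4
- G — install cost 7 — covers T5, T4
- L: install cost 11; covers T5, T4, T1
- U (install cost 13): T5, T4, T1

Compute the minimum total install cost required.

L alone covers T5, T4, T1 — every target.
Total install cost: 11.

11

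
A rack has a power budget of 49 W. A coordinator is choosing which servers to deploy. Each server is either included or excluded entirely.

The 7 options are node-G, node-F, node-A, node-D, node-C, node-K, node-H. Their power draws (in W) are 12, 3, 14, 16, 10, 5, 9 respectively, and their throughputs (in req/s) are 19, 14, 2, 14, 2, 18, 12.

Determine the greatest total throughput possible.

77

This is a 0-1 knapsack instance.
node-G + node-F + node-D + node-K + node-H: power draw 12 + 3 + 16 + 5 + 9 = 45 ≤ 49, throughput 19 + 14 + 14 + 18 + 12 = 77.
node-G + node-F + node-D + node-K: power draw 12 + 3 + 16 + 5 = 36 ≤ 49, throughput 19 + 14 + 14 + 18 = 65.
node-G + node-F + node-D + node-C + node-K: power draw 12 + 3 + 16 + 10 + 5 = 46 ≤ 49, throughput 19 + 14 + 14 + 2 + 18 = 67.
Best is node-G, node-F, node-D, node-K, and node-H with total throughput 77.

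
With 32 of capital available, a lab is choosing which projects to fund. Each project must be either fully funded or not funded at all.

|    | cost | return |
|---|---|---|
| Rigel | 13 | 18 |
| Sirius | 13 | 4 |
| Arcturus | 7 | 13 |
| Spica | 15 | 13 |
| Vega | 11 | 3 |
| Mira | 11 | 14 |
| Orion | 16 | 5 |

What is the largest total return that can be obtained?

45

This is a 0-1 knapsack instance.
Take Rigel, Arcturus, and Mira: cost 13 + 7 + 11 = 31 ≤ 32, return 18 + 13 + 14 = 45.
No other feasible combination does better.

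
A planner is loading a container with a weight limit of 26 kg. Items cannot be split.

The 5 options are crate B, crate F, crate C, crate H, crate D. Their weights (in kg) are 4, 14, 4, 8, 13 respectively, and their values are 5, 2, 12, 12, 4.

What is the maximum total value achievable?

Take crate B, crate C, and crate H: weight 4 + 4 + 8 = 16 ≤ 26, value 5 + 12 + 12 = 29.
No other feasible combination does better.

29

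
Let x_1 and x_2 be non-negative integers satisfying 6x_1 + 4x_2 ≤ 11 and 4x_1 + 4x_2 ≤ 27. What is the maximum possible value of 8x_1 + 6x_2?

14

(x_1,x_2)=(1,1) is feasible, giving 14.
(x_1,x_2)=(0,2) is feasible, giving 12.
(x_1,x_2)=(1,0) is feasible, giving 8.
No feasible integer point exceeds 14.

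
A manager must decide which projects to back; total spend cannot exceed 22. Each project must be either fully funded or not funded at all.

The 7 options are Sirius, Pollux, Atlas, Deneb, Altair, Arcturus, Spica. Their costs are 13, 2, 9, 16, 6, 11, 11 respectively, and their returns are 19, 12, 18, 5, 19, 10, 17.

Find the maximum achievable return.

50

Allowing fractional choices, the relaxed optimum would be about 56.7, but projects are indivisible.
Pollux + Altair + Spica: cost 2 + 6 + 11 = 19 ≤ 22, return 12 + 19 + 17 = 48.
Pollux + Atlas + Altair: cost 2 + 9 + 6 = 17 ≤ 22, return 12 + 18 + 19 = 49.
Sirius + Pollux + Altair: cost 13 + 2 + 6 = 21 ≤ 22, return 19 + 12 + 19 = 50.
Best is Sirius, Pollux, and Altair with total return 50.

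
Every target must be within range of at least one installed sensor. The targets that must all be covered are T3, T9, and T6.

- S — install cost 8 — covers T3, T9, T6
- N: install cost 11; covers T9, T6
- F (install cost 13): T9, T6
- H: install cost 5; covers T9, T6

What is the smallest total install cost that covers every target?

8

The greedy cost-per-new-target heuristic would pick H and S for 13, but a cheaper cover exists.
S alone covers T3, T9, T6 — every target.
Total install cost: 8.
No cover costs less than 8.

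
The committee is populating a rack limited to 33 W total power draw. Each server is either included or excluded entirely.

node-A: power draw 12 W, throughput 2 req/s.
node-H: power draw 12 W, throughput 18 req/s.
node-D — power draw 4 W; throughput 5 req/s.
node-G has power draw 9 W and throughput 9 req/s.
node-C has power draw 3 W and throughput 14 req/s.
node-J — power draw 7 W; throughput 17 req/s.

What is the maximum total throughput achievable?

58

Take node-H, node-G, node-C, and node-J: power draw 12 + 9 + 3 + 7 = 31 ≤ 33, throughput 18 + 9 + 14 + 17 = 58.
No other feasible combination does better.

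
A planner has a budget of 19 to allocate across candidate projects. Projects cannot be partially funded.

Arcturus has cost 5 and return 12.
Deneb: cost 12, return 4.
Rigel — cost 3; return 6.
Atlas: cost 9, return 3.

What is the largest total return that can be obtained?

Treat it as a binary knapsack problem.
Allowing fractional choices, the relaxed optimum would be about 21.7, but projects are indivisible.
Arcturus + Rigel + Atlas: cost 5 + 3 + 9 = 17 ≤ 19, return 12 + 6 + 3 = 21.
Arcturus + Rigel: cost 5 + 3 = 8 ≤ 19, return 12 + 6 = 18.
Best is Arcturus, Rigel, and Atlas with total return 21.

21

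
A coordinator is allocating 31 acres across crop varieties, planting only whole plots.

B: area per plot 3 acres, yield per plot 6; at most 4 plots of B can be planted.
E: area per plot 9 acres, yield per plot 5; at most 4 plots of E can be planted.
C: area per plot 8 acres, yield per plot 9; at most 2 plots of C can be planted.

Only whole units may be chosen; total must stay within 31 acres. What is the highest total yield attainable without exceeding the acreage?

42

This is a bounded integer knapsack.
B has the best ratio (6/3); taking only B gives at most 4×6 = 24 (stopped by the supply cap of 4).
Mixing does better — 4×B and 2×C: area 28 ≤ 31, yield 4·6 + 2·9 = 42.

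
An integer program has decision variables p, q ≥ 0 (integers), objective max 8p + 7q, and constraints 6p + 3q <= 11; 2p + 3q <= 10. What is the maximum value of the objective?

(p,q)=(0,3): 6·0+3·3=9≤11, 2·0+3·3=9≤10, objective 21.
(p,q)=(0,2): 6·0+3·2=6≤11, 2·0+3·2=6≤10, objective 14.
No feasible integer point exceeds 21.

21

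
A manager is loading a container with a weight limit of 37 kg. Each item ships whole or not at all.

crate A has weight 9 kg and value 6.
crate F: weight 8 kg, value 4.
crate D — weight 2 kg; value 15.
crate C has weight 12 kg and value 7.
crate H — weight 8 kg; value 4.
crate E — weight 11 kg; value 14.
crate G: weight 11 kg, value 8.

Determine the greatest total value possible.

crate A + crate D + crate E + crate G: weight 9 + 2 + 11 + 11 = 33 ≤ 37, value 6 + 15 + 14 + 8 = 43.
crate D + crate C + crate E + crate G: weight 2 + 12 + 11 + 11 = 36 ≤ 37, value 15 + 7 + 14 + 8 = 44.
Best is crate D, crate C, crate E, and crate G with total value 44.

44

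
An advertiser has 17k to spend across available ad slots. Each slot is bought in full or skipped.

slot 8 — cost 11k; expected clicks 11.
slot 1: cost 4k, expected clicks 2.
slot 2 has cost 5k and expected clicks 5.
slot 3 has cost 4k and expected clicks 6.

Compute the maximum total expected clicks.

17

Take slot 8 and slot 3: cost 11 + 4 = 15 ≤ 17, expected clicks 11 + 6 = 17.
No other feasible combination does better.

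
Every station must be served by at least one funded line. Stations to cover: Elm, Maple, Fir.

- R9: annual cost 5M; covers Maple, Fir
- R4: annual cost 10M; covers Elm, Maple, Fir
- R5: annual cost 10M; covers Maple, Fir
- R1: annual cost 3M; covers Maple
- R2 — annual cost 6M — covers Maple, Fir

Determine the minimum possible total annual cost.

The greedy cost-per-new-station heuristic would pick R9 and R4 for 15, but a cheaper cover exists.
R4 alone covers Elm, Maple, Fir — every station.
Total annual cost: 10.
No cover costs less than 10.

10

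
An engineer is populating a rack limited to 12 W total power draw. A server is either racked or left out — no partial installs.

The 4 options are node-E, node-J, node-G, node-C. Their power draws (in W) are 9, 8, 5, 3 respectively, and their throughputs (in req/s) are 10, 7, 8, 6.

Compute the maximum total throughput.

16

Allowing fractional choices, the relaxed optimum would be about 18.4, but servers are indivisible.
node-E + node-C: power draw 9 + 3 = 12 ≤ 12, throughput 10 + 6 = 16.
node-J + node-C: power draw 8 + 3 = 11 ≤ 12, throughput 7 + 6 = 13.
node-G + node-C: power draw 5 + 3 = 8 ≤ 12, throughput 8 + 6 = 14.
Best is node-E and node-C with total throughput 16.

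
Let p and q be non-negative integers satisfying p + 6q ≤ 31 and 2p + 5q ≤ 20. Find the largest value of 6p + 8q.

(p,q)=(10,0): 1·10+6·0=10≤31, 2·10+5·0=20≤20, objective 60.
(p,q)=(9,0): 1·9+6·0=9≤31, 2·9+5·0=18≤20, objective 54.
The best lattice point is (10,0), giving 60.

60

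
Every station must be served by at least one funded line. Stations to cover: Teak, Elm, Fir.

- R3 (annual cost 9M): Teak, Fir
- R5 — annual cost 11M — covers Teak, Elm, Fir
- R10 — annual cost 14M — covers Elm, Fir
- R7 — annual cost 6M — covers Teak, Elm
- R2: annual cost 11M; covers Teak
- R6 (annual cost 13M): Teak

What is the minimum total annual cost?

The greedy cost-per-new-station heuristic would pick R7 and R3 for 15, but a cheaper cover exists.
R5 alone covers Teak, Elm, Fir — every station.
Total annual cost: 11.
No cover costs less than 11.

11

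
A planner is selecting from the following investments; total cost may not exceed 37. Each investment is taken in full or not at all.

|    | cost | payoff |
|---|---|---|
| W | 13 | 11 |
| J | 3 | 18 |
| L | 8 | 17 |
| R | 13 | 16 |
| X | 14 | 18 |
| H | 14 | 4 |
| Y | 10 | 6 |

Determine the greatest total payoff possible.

Allowing fractional choices, the relaxed optimum would be about 67.8, but investments are indivisible.
J + L + X + Y: cost 3 + 8 + 14 + 10 = 35 ≤ 37, payoff 18 + 17 + 18 + 6 = 59.
W + J + L + R: cost 13 + 3 + 8 + 13 = 37 ≤ 37, payoff 11 + 18 + 17 + 16 = 62.
Best is W, J, L, and R with total payoff 62.

62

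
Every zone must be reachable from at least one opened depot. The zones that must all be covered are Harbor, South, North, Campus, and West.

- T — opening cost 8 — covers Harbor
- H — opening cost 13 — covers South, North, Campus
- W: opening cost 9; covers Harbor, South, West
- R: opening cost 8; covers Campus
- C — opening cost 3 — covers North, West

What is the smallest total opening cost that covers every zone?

Choose W, R, and C: together they cover Harbor, South, North, Campus, West — every zone.
Total opening cost: 9 + 8 + 3 = 20.
No cover costs less than 20.

20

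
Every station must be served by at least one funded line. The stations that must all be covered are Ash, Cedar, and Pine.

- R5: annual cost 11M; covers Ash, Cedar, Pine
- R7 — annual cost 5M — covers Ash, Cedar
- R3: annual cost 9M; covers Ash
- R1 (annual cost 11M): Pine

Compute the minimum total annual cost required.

11

This is a weighted set-cover instance.
R5 alone covers Ash, Cedar, Pine — every station.
Total annual cost: 11.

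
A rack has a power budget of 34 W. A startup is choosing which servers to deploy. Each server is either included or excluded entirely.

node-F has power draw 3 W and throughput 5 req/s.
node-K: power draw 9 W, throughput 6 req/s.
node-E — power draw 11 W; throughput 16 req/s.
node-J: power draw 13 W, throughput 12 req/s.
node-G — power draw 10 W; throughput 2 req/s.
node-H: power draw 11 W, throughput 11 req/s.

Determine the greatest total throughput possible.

Allowing fractional choices, the relaxed optimum would be about 40.3, but servers are indivisible.
node-F + node-K + node-E + node-H: power draw 3 + 9 + 11 + 11 = 34 ≤ 34, throughput 5 + 6 + 16 + 11 = 38.
node-K + node-E + node-J: power draw 9 + 11 + 13 = 33 ≤ 34, throughput 6 + 16 + 12 = 34.
node-F + node-E + node-J: power draw 3 + 11 + 13 = 27 ≤ 34, throughput 5 + 16 + 12 = 33.
Best is node-F, node-K, node-E, and node-H with total throughput 38.

38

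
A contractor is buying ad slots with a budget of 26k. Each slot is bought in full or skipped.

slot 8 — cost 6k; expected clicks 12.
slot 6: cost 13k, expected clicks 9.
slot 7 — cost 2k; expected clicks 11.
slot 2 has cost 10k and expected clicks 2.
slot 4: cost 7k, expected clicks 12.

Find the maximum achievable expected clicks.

slot 8 + slot 6 + slot 4: cost 6 + 13 + 7 = 26 ≤ 26, expected clicks 12 + 9 + 12 = 33.
slot 8 + slot 7 + slot 4: cost 6 + 2 + 7 = 15 ≤ 26, expected clicks 12 + 11 + 12 = 35.
slot 8 + slot 7 + slot 2 + slot 4: cost 6 + 2 + 10 + 7 = 25 ≤ 26, expected clicks 12 + 11 + 2 + 12 = 37.
Best is slot 8, slot 7, slot 2, and slot 4 with total expected clicks 37.

37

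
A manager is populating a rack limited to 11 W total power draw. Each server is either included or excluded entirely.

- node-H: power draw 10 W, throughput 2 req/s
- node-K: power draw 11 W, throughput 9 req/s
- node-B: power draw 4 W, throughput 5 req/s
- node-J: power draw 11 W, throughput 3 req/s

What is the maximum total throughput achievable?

Allowing fractional choices, the relaxed optimum would be about 10.7, but servers are indivisible.
node-B: power draw 4 ≤ 11, throughput 5.
node-K: power draw 11 ≤ 11, throughput 9.
Best is node-K with total throughput 9.

9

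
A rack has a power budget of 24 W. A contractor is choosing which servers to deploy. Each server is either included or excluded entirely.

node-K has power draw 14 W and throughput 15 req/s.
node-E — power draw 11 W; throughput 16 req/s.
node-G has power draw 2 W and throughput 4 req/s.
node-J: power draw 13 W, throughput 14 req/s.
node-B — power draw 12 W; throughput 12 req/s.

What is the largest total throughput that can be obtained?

30

Treat it as a binary knapsack problem.
node-E + node-J: power draw 11 + 13 = 24 ≤ 24, throughput 16 + 14 = 30.
node-E + node-G: power draw 11 + 2 = 13 ≤ 24, throughput 16 + 4 = 20.
node-E + node-B: power draw 11 + 12 = 23 ≤ 24, throughput 16 + 12 = 28.
Best is node-E and node-J with total throughput 30.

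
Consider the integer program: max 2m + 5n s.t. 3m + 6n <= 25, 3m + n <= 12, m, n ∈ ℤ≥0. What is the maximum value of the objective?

20

The continuous relaxation peaks at (0, 4.17) with value 20.83; rounding to a feasible lattice point costs some objective.
(m,n)=(0,4): 3·0+6·4=24≤25, 3·0+1·4=4≤12, objective 20.
(m,n)=(1,3): 3·1+6·3=21≤25, 3·1+1·3=6≤12, objective 17.
(m,n)=(0,3): 3·0+6·3=18≤25, 3·0+1·3=3≤12, objective 15.
No feasible integer point exceeds 20.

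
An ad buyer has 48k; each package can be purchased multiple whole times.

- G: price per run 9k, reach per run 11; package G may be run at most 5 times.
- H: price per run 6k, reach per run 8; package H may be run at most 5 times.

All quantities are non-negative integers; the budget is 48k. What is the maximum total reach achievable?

62

4×G and 2×H: price 48 ≤ 48, reach 4·11 + 2·8 = 60.
2×G and 5×H: price 48 ≤ 48, reach 2·11 + 5·8 = 62.
Best is 62.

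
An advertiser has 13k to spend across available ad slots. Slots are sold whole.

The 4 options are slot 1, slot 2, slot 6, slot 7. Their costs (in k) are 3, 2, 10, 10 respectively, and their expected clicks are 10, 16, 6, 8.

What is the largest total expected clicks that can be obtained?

Allowing fractional choices, the relaxed optimum would be about 32.4, but ad slots are indivisible.
slot 2 + slot 7: cost 2 + 10 = 12 ≤ 13, expected clicks 16 + 8 = 24.
slot 1 + slot 2: cost 3 + 2 = 5 ≤ 13, expected clicks 10 + 16 = 26.
Best is slot 1 and slot 2 with total expected clicks 26.

26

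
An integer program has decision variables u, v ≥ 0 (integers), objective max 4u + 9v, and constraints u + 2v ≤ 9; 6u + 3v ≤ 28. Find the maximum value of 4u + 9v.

40

Relaxing integrality, the LP optimum is 40.50 at (u,v) = (0, 4.5), which is not an integer point.
(u,v)=(1,4) is feasible, giving 40.
(u,v)=(0,4) is feasible, giving 36.
(u,v)=(2,3) is feasible, giving 35.
Maximum is 40 at (u,v)=(1,4).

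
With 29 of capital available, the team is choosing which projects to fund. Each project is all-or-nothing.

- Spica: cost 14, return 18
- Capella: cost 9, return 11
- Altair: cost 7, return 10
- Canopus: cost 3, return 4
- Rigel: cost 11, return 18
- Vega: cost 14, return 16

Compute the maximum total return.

40

This is a 0-1 knapsack instance.
Allowing fractional choices, the relaxed optimum would be about 42.3, but projects are indivisible.
Capella + Altair + Rigel: cost 9 + 7 + 11 = 27 ≤ 29, return 11 + 10 + 18 = 39.
Spica + Canopus + Rigel: cost 14 + 3 + 11 = 28 ≤ 29, return 18 + 4 + 18 = 40.
Best is Spica, Canopus, and Rigel with total return 40.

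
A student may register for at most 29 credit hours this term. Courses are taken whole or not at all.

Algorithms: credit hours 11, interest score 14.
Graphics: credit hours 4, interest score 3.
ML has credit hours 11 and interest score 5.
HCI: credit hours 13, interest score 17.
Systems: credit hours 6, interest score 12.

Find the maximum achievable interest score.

34

Allowing fractional choices, the relaxed optimum would be about 41.7, but courses are indivisible.
Algorithms + Graphics + HCI: credit hours 11 + 4 + 13 = 28 ≤ 29, interest score 14 + 3 + 17 = 34.
Graphics + HCI + Systems: credit hours 4 + 13 + 6 = 23 ≤ 29, interest score 3 + 17 + 12 = 32.
Best is Algorithms, Graphics, and HCI with total interest score 34.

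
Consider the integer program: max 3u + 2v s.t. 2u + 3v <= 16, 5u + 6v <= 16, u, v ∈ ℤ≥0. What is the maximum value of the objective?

9

(u,v)=(3,0): 2·3+3·0=6≤16, 5·3+6·0=15≤16, objective 9.
(u,v)=(2,1): 2·2+3·1=7≤16, 5·2+6·1=16≤16, objective 8.
(u,v)=(2,0): 2·2+3·0=4≤16, 5·2+6·0=10≤16, objective 6.
Maximum is 9 at (u,v)=(3,0).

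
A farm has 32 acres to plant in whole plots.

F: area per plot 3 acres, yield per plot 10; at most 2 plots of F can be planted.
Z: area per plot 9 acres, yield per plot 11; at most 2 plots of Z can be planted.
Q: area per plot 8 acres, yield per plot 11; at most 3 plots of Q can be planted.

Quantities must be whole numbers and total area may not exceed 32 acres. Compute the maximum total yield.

Take 2×F and 3×Q: area 30 ≤ 32, yield 2·10 + 3·11 = 53.
F has the best ratio (10/3) and is taken to its limit of 2; remaining capacity is filled optimally with the others.

53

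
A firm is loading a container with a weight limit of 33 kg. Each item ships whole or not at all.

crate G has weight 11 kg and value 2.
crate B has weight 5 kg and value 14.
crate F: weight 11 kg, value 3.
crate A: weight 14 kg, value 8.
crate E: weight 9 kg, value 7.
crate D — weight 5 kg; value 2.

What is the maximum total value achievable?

Treat it as a binary knapsack problem.
Take crate B, crate A, crate E, and crate D: weight 5 + 14 + 9 + 5 = 33 ≤ 33, value 14 + 8 + 7 + 2 = 31.
No other feasible combination does better.

31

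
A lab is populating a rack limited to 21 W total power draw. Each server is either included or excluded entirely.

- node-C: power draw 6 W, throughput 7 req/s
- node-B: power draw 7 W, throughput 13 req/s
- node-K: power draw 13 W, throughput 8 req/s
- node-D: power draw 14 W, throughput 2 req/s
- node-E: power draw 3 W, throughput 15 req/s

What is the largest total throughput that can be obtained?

35

Allowing fractional choices, the relaxed optimum would be about 38.1, but servers are indivisible.
node-K + node-E: power draw 13 + 3 = 16 ≤ 21, throughput 8 + 15 = 23.
node-C + node-B + node-E: power draw 6 + 7 + 3 = 16 ≤ 21, throughput 7 + 13 + 15 = 35.
node-B + node-E: power draw 7 + 3 = 10 ≤ 21, throughput 13 + 15 = 28.
Best is node-C, node-B, and node-E with total throughput 35.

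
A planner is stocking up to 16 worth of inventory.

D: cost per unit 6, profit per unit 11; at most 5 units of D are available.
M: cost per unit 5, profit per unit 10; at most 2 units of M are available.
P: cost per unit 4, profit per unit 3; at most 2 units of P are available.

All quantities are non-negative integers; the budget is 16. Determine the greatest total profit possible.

31

Take 1×D and 2×M: cost 16 ≤ 16, profit 1·11 + 2·10 = 31.
M has the best ratio (10/5) and is taken to its limit of 2; remaining capacity is filled optimally with the others.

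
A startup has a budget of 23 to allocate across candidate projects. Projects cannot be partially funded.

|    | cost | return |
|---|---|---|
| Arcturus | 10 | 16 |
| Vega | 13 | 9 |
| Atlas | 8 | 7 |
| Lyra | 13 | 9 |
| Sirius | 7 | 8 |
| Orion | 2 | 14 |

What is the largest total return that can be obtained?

Treat it as a binary knapsack problem.
Arcturus + Atlas + Orion: cost 10 + 8 + 2 = 20 ≤ 23, return 16 + 7 + 14 = 37.
Vega + Sirius + Orion: cost 13 + 7 + 2 = 22 ≤ 23, return 9 + 8 + 14 = 31.
Arcturus + Sirius + Orion: cost 10 + 7 + 2 = 19 ≤ 23, return 16 + 8 + 14 = 38.
Best is Arcturus, Sirius, and Orion with total return 38.

38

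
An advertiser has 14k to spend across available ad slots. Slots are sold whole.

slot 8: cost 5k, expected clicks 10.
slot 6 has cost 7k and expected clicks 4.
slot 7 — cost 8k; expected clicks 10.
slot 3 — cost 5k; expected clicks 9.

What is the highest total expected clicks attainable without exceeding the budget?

slot 8 + slot 3: cost 5 + 5 = 10 ≤ 14, expected clicks 10 + 9 = 19.
slot 8 + slot 7: cost 5 + 8 = 13 ≤ 14, expected clicks 10 + 10 = 20.
slot 7 + slot 3: cost 8 + 5 = 13 ≤ 14, expected clicks 10 + 9 = 19.
Best is slot 8 and slot 7 with total expected clicks 20.

20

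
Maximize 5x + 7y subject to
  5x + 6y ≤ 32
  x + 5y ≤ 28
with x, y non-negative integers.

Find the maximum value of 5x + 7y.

Relaxing integrality, the LP optimum is 37.33 at (x,y) = (0, 5.33), which is not an integer point.
(x,y)=(0,5): 5·0+6·5=30≤32, 1·0+5·5=25≤28, objective 35.
(x,y)=(1,4): 5·1+6·4=29≤32, 1·1+5·4=21≤28, objective 33.
(x,y)=(0,4): 5·0+6·4=24≤32, 1·0+5·4=20≤28, objective 28.
The best lattice point is (0,5), giving 35.

35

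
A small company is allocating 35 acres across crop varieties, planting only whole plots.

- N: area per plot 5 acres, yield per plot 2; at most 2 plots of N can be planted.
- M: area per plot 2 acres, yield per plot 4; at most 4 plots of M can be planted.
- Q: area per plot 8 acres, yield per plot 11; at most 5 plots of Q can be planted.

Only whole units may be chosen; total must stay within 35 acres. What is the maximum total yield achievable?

This is a bounded integer knapsack.
M has the best ratio (4/2); taking only M gives at most 4×4 = 16 (stopped by the supply cap of 4).
Mixing does better — 4×M and 3×Q: area 32 ≤ 35, yield 4·4 + 3·11 = 49.

49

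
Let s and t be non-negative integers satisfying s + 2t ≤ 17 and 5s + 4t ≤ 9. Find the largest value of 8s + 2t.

Relaxing integrality, the LP optimum is 14.40 at (s,t) = (1.8, 0), which is not an integer point.
(s,t)=(1,1): 1·1+2·1=3≤17, 5·1+4·1=9≤9, objective 10.
(s,t)=(1,0): 1·1+2·0=1≤17, 5·1+4·0=5≤9, objective 8.
Maximum is 10 at (s,t)=(1,1).

10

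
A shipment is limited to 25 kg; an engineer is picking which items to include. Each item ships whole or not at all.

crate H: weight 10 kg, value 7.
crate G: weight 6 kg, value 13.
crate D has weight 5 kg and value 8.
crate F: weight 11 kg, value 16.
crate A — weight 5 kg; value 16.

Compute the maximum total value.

Take crate G, crate F, and crate A: weight 6 + 11 + 5 = 22 ≤ 25, value 13 + 16 + 16 = 45.
No other feasible combination does better.

45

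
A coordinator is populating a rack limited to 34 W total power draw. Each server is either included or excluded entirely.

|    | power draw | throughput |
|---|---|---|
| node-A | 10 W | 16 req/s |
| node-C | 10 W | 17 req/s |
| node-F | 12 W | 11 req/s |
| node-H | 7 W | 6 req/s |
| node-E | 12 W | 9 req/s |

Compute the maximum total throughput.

node-A + node-C + node-H: power draw 10 + 10 + 7 = 27 ≤ 34, throughput 16 + 17 + 6 = 39.
node-A + node-C + node-F: power draw 10 + 10 + 12 = 32 ≤ 34, throughput 16 + 17 + 11 = 44.
node-A + node-C + node-E: power draw 10 + 10 + 12 = 32 ≤ 34, throughput 16 + 17 + 9 = 42.
Best is node-A, node-C, and node-F with total throughput 44.

44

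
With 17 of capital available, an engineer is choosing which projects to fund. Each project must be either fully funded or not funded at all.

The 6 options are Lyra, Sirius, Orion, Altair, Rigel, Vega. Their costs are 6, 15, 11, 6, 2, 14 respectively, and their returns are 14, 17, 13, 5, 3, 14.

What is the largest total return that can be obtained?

Take Lyra and Orion: cost 6 + 11 = 17 ≤ 17, return 14 + 13 = 27.
No other feasible combination does better.

27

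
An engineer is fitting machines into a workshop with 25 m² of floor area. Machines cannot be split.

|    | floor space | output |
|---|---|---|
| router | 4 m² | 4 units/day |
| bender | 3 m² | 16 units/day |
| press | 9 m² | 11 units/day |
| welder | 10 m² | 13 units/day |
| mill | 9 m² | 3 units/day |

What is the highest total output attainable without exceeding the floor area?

40

router + bender + press + mill: floor space 4 + 3 + 9 + 9 = 25 ≤ 25, output 4 + 16 + 11 + 3 = 34.
bender + press + welder: floor space 3 + 9 + 10 = 22 ≤ 25, output 16 + 11 + 13 = 40.
Best is bender, press, and welder with total output 40.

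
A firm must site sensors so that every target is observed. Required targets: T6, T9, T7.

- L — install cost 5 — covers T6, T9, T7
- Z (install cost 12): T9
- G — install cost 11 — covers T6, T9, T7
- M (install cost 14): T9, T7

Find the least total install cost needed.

5

L alone covers T6, T9, T7 — every target.
Total install cost: 5.
No cover costs less than 5.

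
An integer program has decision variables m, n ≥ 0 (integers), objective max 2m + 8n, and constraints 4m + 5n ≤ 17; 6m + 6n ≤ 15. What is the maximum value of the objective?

Relaxing integrality, the LP optimum is 20.00 at (m,n) = (0, 2.5), which is not an integer point.
(m,n)=(0,2): 4·0+5·2=10≤17, 6·0+6·2=12≤15, objective 16.
(m,n)=(1,1): 4·1+5·1=9≤17, 6·1+6·1=12≤15, objective 10.
(m,n)=(0,1): 4·0+5·1=5≤17, 6·0+6·1=6≤15, objective 8.
The best lattice point is (0,2), giving 16.

16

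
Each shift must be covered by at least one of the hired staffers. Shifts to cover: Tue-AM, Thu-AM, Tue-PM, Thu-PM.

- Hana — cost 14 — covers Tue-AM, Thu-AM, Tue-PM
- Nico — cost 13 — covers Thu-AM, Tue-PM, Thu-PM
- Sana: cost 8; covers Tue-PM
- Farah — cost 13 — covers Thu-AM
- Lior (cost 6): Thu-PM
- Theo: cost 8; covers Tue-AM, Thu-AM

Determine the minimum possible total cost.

The greedy cost-per-new-shift heuristic would pick Theo, Lior, and Sana for 22, but a cheaper cover exists.
Choose Hana and Lior: together they cover Tue-AM, Thu-AM, Tue-PM, Thu-PM — every shift.
Total cost: 14 + 6 = 20.
No cover costs less than 20.

20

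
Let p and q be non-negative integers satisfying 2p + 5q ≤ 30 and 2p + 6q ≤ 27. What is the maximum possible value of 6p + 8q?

78

(p,q)=(13,0): 2·13+5·0=26≤30, 2·13+6·0=26≤27, objective 78.
(p,q)=(12,0): 2·12+5·0=24≤30, 2·12+6·0=24≤27, objective 72.
Maximum is 78 at (p,q)=(13,0).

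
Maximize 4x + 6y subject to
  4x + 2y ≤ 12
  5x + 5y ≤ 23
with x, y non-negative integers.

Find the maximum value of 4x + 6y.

24

(x,y)=(0,4): 4·0+2·4=8≤12, 5·0+5·4=20≤23, objective 24.
(x,y)=(1,3): 4·1+2·3=10≤12, 5·1+5·3=20≤23, objective 22.
(x,y)=(0,3): 4·0+2·3=6≤12, 5·0+5·3=15≤23, objective 18.
The best lattice point is (0,4), giving 24.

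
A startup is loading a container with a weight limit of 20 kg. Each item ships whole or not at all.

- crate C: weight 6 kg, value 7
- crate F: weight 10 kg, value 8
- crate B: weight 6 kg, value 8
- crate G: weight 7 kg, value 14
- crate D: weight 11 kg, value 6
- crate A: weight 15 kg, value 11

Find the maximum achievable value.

crate B + crate G: weight 6 + 7 = 13 ≤ 20, value 8 + 14 = 22.
crate C + crate B + crate G: weight 6 + 6 + 7 = 19 ≤ 20, value 7 + 8 + 14 = 29.
crate F + crate G: weight 10 + 7 = 17 ≤ 20, value 8 + 14 = 22.
Best is crate C, crate B, and crate G with total value 29.

29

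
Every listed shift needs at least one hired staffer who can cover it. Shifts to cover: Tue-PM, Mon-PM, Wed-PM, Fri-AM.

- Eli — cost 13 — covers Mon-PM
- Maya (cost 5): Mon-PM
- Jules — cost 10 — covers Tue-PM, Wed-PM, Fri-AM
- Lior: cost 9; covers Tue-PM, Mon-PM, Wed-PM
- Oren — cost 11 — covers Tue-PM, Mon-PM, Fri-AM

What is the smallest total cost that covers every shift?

15

This is an integer covering problem.
The greedy cost-per-new-shift heuristic would pick Lior and Jules for 19, but a cheaper cover exists.
Choose Maya and Jules: together they cover Tue-PM, Mon-PM, Wed-PM, Fri-AM — every shift.
Total cost: 5 + 10 = 15.
No cover costs less than 15.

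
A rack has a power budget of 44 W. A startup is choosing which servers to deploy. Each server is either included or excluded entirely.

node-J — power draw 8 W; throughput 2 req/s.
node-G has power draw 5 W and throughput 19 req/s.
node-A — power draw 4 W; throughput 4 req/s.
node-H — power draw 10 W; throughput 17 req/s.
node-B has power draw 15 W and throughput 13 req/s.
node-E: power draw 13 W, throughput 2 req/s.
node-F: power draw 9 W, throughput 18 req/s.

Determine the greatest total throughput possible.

71

node-J + node-G + node-A + node-H + node-F: power draw 8 + 5 + 4 + 10 + 9 = 36 ≤ 44, throughput 2 + 19 + 4 + 17 + 18 = 60.
node-G + node-H + node-B + node-F: power draw 5 + 10 + 15 + 9 = 39 ≤ 44, throughput 19 + 17 + 13 + 18 = 67.
node-G + node-A + node-H + node-B + node-F: power draw 5 + 4 + 10 + 15 + 9 = 43 ≤ 44, throughput 19 + 4 + 17 + 13 + 18 = 71.
Best is node-G, node-A, node-H, node-B, and node-F with total throughput 71.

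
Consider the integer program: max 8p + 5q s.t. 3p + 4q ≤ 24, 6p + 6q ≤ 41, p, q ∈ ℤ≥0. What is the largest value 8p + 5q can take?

(p,q)=(6,0) is feasible, giving 48.
(p,q)=(5,1) is feasible, giving 45.
(p,q)=(5,0) is feasible, giving 40.
No feasible integer point exceeds 48.

48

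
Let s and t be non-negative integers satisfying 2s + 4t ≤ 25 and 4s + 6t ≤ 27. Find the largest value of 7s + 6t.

42

(s,t)=(6,0) is feasible, giving 42.
(s,t)=(5,1) is feasible, giving 41.
No feasible integer point exceeds 42.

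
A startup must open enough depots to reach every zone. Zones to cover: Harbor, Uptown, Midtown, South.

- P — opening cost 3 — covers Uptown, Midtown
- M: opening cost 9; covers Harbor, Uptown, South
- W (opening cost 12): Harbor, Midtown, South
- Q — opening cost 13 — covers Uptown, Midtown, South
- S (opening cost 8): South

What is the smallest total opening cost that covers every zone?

Choose P and M: together they cover Harbor, Uptown, Midtown, South — every zone.
Total opening cost: 3 + 9 = 12.

12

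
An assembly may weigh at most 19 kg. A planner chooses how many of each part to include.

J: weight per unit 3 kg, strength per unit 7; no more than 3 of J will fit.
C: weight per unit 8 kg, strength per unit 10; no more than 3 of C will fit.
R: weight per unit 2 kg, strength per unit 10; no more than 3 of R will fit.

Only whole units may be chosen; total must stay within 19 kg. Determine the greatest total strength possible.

51

Take 3×J and 3×R: weight 15 ≤ 19, strength 3·7 + 3·10 = 51.
R has the best ratio (10/2) and is taken to its limit of 3; remaining capacity is filled optimally with the others.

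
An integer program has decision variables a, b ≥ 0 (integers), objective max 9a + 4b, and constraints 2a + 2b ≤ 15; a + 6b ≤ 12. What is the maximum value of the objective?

(a,b)=(7,0): 2·7+2·0=14≤15, 1·7+6·0=7≤12, objective 63.
(a,b)=(6,1): 2·6+2·1=14≤15, 1·6+6·1=12≤12, objective 58.
(a,b)=(6,0): 2·6+2·0=12≤15, 1·6+6·0=6≤12, objective 54.
No feasible integer point exceeds 63.

63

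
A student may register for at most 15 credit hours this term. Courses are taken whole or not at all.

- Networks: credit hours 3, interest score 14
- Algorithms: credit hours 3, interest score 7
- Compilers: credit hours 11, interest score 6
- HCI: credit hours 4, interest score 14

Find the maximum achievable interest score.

This is a 0-1 knapsack instance.
Allowing fractional choices, the relaxed optimum would be about 37.7, but courses are indivisible.
Networks + Algorithms: credit hours 3 + 3 = 6 ≤ 15, interest score 14 + 7 = 21.
Networks + Algorithms + HCI: credit hours 3 + 3 + 4 = 10 ≤ 15, interest score 14 + 7 + 14 = 35.
Networks + HCI: credit hours 3 + 4 = 7 ≤ 15, interest score 14 + 14 = 28.
Best is Networks, Algorithms, and HCI with total interest score 35.

35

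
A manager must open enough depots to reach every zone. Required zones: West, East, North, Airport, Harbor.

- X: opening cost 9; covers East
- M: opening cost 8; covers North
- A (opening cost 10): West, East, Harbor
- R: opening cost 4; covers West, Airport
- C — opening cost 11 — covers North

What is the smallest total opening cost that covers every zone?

Choose M, A, and R: together they cover West, East, North, Airport, Harbor — every zone.
Total opening cost: 8 + 10 + 4 = 22.
No cover costs less than 22.

22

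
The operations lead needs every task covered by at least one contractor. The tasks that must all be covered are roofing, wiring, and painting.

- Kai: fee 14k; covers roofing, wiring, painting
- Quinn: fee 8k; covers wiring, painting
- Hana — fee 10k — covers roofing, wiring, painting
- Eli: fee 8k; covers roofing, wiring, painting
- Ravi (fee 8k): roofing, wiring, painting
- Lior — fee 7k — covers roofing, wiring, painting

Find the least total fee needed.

7

Lior alone covers roofing, wiring, painting — every task.
Total fee: 7.
No cover costs less than 7.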